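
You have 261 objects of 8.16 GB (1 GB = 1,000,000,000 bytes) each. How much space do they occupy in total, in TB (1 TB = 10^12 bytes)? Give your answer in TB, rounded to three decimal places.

Total = 261 × 8.16 GB = 2129.76 GB
= 2129.76 × 1,000,000,000 bytes = 2,129,760,000,000 bytes
1 TB = 1,000,000,000,000 bytes
2,129,760,000,000 / 1,000,000,000,000 = 2.130 TB

2.130 TB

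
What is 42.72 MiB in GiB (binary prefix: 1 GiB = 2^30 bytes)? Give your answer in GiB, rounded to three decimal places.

0.042 GiB

42.72 MiB × 1,048,576 bytes/MiB = 44,795,166.72 bytes
1 GiB = 2^30 bytes = 1,073,741,824 bytes
44,795,166.72 / 1,073,741,824 = 0.042 GiB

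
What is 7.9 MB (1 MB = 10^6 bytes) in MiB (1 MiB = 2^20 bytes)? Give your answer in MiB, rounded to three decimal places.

7.9 MB = 7.9 × 10^6 bytes = 7,900,000 bytes
1 MiB = 2^20 bytes = 1,048,576 bytes
7,900,000 / 1,048,576 = 7.534 MiB

7.534 MiB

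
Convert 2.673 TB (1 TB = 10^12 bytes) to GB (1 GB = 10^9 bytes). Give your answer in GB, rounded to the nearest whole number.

2,673 GB

2.673 TB = 2.673 × 10^12 bytes = 2,673,000,000,000 bytes
1 GB = 10^9 bytes = 1,000,000,000 bytes
2,673,000,000,000 / 1,000,000,000 = 2,673 GB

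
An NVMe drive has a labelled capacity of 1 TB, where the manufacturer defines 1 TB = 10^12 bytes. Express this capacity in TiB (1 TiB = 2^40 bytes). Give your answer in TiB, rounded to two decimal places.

0.91 TiB

1 TB × 1,000,000,000,000 bytes/TB = 1,000,000,000,000 bytes
1 TiB = 2^40 bytes = 1,099,511,627,776 bytes
1,000,000,000,000 / 1,099,511,627,776 = 0.91 TiB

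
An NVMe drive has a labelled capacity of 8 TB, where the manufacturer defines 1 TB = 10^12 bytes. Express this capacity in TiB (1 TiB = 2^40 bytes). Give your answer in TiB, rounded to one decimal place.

8 TB = 8 × 10^12 bytes = 8,000,000,000,000 bytes
1 TiB = 1,099,511,627,776 bytes
8,000,000,000,000 / 1,099,511,627,776 = 7.3 TiB

7.3 TiB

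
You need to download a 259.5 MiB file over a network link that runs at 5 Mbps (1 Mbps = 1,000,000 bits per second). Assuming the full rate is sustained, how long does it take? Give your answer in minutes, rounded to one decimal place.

259.5 MiB = 272,105,472 bytes = 2,176,843,776 bits
5 Mbps = 5,000,000 bits/s
time = 2,176,843,776 / 5,000,000 = 435.37 s
435.37 s / 60 = 7.3 minutes

7.3 minutes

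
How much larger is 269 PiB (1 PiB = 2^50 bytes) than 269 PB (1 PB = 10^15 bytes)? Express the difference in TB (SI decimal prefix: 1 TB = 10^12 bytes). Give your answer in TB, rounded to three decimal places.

269 PiB = 269 × 1,125,899,906,842,624 = 302,867,074,940,665,856 bytes
269 PB = 269 × 1,000,000,000,000,000 = 269,000,000,000,000,000 bytes
difference = 33,867,074,940,665,856 bytes
33,867,074,940,665,856 / 1,000,000,000,000 = 33,867.075 TB

33,867.075 TB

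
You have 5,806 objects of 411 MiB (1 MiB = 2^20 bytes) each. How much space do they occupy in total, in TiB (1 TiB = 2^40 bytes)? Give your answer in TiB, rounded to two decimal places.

2.28 TiB

Total = 5,806 × 411 MiB = 2,386,266 MiB
= 2,386,266 × 1,048,576 bytes = 2,502,181,257,216 bytes
1 TiB = 1,099,511,627,776 bytes
2,502,181,257,216 / 1,099,511,627,776 = 2.28 TiB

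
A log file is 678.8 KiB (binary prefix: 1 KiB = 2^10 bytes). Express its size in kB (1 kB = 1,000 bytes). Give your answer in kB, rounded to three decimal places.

678.8 KiB × 1,024 bytes/KiB = 695,091.2 bytes
1 kB = 1,000 bytes
695,091.2 / 1,000 = 695.091 kB

695.091 kB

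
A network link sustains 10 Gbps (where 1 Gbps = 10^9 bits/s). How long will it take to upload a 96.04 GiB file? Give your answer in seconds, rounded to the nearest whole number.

96.04 GiB = 103,122,164,776.96 bytes = 824,977,318,215.68 bits
10 Gbps = 10,000,000,000 bits/s
time = 824,977,318,215.68 / 10,000,000,000 = 82 s

82 seconds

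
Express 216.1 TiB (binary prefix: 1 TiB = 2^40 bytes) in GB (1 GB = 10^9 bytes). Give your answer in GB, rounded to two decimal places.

216.1 TiB × 1,099,511,627,776 bytes/TiB = 237,604,462,762,393.6 bytes
1 GB = 1,000,000,000 bytes
237,604,462,762,393.6 / 1,000,000,000 = 237,604.46 GB

237,604.46 GB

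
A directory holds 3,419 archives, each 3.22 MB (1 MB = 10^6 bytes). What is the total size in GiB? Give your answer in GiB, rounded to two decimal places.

10.25 GiB

Total = 3,419 × 3.22 MB = 11009.18 MB
= 11009.18 × 1,000,000 bytes = 11,009,180,000 bytes
1 GiB = 1,073,741,824 bytes
11,009,180,000 / 1,073,741,824 = 10.25 GiB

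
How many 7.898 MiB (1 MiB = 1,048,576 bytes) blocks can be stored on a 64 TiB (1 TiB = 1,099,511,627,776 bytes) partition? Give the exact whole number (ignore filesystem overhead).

8,496,944

Capacity: 64 TiB = 70,368,744,177,664 bytes
Per item: 7.898 MiB = 8,281,653.248 bytes
⌊70,368,744,177,664 / 8,281,653.248⌋ = 8,496,944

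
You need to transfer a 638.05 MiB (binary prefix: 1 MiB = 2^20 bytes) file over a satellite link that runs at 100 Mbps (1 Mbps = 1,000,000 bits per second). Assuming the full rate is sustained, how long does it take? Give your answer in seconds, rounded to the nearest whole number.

54 seconds

638.05 MiB = 669,043,916.8 bytes = 5,352,351,334.4 bits
100 Mbps = 100,000,000 bits/s
time = 5,352,351,334.4 / 100,000,000 = 54 s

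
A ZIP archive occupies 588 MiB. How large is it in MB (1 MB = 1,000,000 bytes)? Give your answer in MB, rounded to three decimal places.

588 MiB = 588 × 2^20 bytes = 616,562,688 bytes
1 MB = 10^6 bytes = 1,000,000 bytes
616,562,688 / 1,000,000 = 616.563 MB

616.563 MB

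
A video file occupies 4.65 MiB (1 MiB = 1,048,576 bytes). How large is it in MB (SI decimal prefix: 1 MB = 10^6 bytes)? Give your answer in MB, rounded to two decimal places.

4.88 MB

4.65 MiB = 4.65 × 2^20 bytes = 4,875,878.4 bytes
1 MB = 10^6 bytes = 1,000,000 bytes
4,875,878.4 / 1,000,000 = 4.88 MB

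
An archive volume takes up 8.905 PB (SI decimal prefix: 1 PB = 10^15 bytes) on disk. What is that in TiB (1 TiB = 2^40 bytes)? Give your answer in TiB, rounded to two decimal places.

8,099.05 TiB

8.905 PB × 1,000,000,000,000,000 bytes/PB = 8,905,000,000,000,000 bytes
1 TiB = 1,099,511,627,776 bytes
8,905,000,000,000,000 / 1,099,511,627,776 = 8,099.05 TiB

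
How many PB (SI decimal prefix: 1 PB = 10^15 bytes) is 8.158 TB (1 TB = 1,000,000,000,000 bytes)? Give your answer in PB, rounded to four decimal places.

8.158 TB = 8.158 × 10^12 bytes = 8,158,000,000,000 bytes
1 PB = 1,000,000,000,000,000 bytes
8,158,000,000,000 / 1,000,000,000,000,000 = 0.0082 PB

0.0082 PB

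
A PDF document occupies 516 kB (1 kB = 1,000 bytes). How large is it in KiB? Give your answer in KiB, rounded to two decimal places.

503.91 KiB

516 kB = 516 × 10^3 bytes = 516,000 bytes
1 KiB = 1,024 bytes
516,000 / 1,024 = 503.91 KiB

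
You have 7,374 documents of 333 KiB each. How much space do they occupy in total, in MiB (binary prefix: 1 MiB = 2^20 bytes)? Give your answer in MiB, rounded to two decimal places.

2,397.99 MiB

Total = 7,374 × 333 KiB = 2,455,542 KiB
= 2,455,542 × 1,024 bytes = 2,514,475,008 bytes
1 MiB = 1,048,576 bytes
2,514,475,008 / 1,048,576 = 2,397.99 MiB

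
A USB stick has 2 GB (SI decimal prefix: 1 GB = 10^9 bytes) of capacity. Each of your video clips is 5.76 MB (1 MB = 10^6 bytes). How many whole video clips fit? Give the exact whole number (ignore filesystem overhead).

Capacity: 2 GB = 2,000,000,000 bytes
Per item: 5.76 MB = 5,760,000 bytes
⌊2,000,000,000 / 5,760,000⌋ = 347

347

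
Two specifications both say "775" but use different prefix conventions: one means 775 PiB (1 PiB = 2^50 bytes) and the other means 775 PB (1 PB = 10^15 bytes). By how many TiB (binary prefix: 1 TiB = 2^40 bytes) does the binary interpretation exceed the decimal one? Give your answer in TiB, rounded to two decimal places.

88,741.61 TiB

775 PiB = 775 × 1,125,899,906,842,624 = 872,572,427,803,033,600 bytes
775 PB = 775 × 1,000,000,000,000,000 = 775,000,000,000,000,000 bytes
difference = 97,572,427,803,033,600 bytes
97,572,427,803,033,600 / 1,099,511,627,776 = 88,741.61 TiB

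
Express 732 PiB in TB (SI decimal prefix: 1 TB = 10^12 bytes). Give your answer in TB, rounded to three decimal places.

824,158.732 TB

732 PiB × 1,125,899,906,842,624 bytes/PiB = 824,158,731,808,800,768 bytes
1 TB = 1,000,000,000,000 bytes
824,158,731,808,800,768 / 1,000,000,000,000 = 824,158.732 TB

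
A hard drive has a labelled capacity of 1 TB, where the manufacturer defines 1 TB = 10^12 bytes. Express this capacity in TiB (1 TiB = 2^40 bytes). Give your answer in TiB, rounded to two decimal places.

0.91 TiB

1 TB = 1 × 10^12 bytes = 1,000,000,000,000 bytes
1 TiB = 2^40 bytes = 1,099,511,627,776 bytes
1,000,000,000,000 / 1,099,511,627,776 = 0.91 TiB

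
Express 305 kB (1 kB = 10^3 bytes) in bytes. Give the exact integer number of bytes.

305 × 1,000 = 305,000 bytes  (1 kB = 10^3 bytes)

305,000 bytes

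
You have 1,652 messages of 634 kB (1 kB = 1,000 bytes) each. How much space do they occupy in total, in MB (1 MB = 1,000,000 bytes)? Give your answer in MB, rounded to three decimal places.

1,047.368 MB

Total = 1,652 × 634 kB = 1,047,368 kB
= 1,047,368 × 1,000 bytes = 1,047,368,000 bytes
1 MB = 1,000,000 bytes
1,047,368,000 / 1,000,000 = 1,047.368 MB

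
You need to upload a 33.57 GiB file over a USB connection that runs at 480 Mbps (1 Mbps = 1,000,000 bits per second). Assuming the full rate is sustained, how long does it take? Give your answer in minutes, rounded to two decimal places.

10.01 minutes

33.57 GiB = 36,045,513,031.68 bytes = 288,364,104,253.44 bits
480 Mbps = 480,000,000 bits/s
time = 288,364,104,253.44 / 480,000,000 = 600.759 s
600.759 s / 60 = 10.01 minutes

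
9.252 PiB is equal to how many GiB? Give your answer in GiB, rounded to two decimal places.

9,701,425.15 GiB

9.252 PiB = 9.252 × 2^50 bytes = 10,416,825,938,107,957.248 bytes
1 GiB = 2^30 bytes = 1,073,741,824 bytes
10,416,825,938,107,957.248 / 1,073,741,824 = 9,701,425.15 GiB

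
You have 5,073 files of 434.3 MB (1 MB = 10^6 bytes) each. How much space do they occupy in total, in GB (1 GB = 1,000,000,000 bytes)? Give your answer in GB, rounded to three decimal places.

Total = 5,073 × 434.3 MB = 2203203.9 MB
= 2203203.9 × 1,000,000 bytes = 2,203,203,900,000 bytes
1 GB = 1,000,000,000 bytes
2,203,203,900,000 / 1,000,000,000 = 2,203.204 GB

2,203.204 GB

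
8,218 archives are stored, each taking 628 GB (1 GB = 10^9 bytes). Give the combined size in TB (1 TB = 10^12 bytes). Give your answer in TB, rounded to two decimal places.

Total = 8,218 × 628 GB = 5,160,904 GB
= 5,160,904 × 1,000,000,000 bytes = 5,160,904,000,000,000 bytes
1 TB = 1,000,000,000,000 bytes
5,160,904,000,000,000 / 1,000,000,000,000 = 5,160.90 TB

5,160.90 TB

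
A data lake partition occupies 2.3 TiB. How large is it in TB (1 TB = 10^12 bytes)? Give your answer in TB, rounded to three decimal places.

2.3 TiB = 2.3 × 2^40 bytes = 2,528,876,743,884.8 bytes
1 TB = 10^12 bytes = 1,000,000,000,000 bytes
2,528,876,743,884.8 / 1,000,000,000,000 = 2.529 TB

2.529 TB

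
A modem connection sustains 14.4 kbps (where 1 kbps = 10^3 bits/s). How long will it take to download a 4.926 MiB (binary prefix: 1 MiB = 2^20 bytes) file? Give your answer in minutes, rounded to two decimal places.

4.926 MiB = 5,165,285.376 bytes = 41,322,283.008 bits
14.4 kbps = 14,400 bits/s
time = 41,322,283.008 / 14,400 = 2,869.603 s
2,869.603 s / 60 = 47.83 minutes

47.83 minutes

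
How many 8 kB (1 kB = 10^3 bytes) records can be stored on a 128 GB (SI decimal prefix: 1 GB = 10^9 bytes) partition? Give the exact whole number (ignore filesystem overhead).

16,000,000

Capacity: 128 GB = 128,000,000,000 bytes
Per item: 8 kB = 8,000 bytes
⌊128,000,000,000 / 8,000⌋ = 16,000,000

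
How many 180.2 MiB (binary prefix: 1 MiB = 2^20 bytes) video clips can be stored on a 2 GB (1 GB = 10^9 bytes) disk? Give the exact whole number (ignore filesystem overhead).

10

Capacity: 2 GB = 2,000,000,000 bytes
Per item: 180.2 MiB = 188,953,395.2 bytes
⌊2,000,000,000 / 188,953,395.2⌋ = 10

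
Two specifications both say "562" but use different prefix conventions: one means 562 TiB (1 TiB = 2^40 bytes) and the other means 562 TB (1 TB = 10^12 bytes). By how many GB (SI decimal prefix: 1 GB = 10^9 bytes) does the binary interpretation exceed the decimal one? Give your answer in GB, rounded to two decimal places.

55,925.53 GB

562 TiB = 562 × 1,099,511,627,776 = 617,925,534,810,112 bytes
562 TB = 562 × 1,000,000,000,000 = 562,000,000,000,000 bytes
difference = 55,925,534,810,112 bytes
55,925,534,810,112 / 1,000,000,000 = 55,925.53 GB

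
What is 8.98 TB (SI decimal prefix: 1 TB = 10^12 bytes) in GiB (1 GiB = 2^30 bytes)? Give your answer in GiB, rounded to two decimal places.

8.98 TB = 8.98 × 10^12 bytes = 8,980,000,000,000 bytes
1 GiB = 2^30 bytes = 1,073,741,824 bytes
8,980,000,000,000 / 1,073,741,824 = 8,363.28 GiB

8,363.28 GiB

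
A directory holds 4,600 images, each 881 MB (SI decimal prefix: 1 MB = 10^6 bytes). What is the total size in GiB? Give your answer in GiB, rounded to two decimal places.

3,774.28 GiB

Total = 4,600 × 881 MB = 4,052,600 MB
= 4,052,600 × 1,000,000 bytes = 4,052,600,000,000 bytes
1 GiB = 1,073,741,824 bytes
4,052,600,000,000 / 1,073,741,824 = 3,774.28 GiB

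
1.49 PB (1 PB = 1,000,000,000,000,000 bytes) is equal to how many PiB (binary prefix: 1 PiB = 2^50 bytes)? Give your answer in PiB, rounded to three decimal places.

1.49 PB = 1.49 × 10^15 bytes = 1,490,000,000,000,000 bytes
1 PiB = 1,125,899,906,842,624 bytes
1,490,000,000,000,000 / 1,125,899,906,842,624 = 1.323 PiB

1.323 PiB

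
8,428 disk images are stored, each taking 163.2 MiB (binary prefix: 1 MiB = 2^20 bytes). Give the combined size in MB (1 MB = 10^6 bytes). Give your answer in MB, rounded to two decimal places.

Total = 8,428 × 163.2 MiB = 1375449.6 MiB
= 1375449.6 × 1,048,576 bytes = 1,442,263,439,769.6 bytes
1 MB = 1,000,000 bytes
1,442,263,439,769.6 / 1,000,000 = 1,442,263.44 MB

1,442,263.44 MB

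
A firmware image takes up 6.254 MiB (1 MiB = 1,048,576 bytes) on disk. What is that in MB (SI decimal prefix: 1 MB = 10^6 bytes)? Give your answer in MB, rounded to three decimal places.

6.254 MiB × 1,048,576 bytes/MiB = 6,557,794.304 bytes
1 MB = 10^6 bytes = 1,000,000 bytes
6,557,794.304 / 1,000,000 = 6.558 MB

6.558 MB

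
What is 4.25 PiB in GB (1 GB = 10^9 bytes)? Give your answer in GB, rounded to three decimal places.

4,785,074.604 GB

4.25 PiB × 1,125,899,906,842,624 bytes/PiB = 4,785,074,604,081,152 bytes
1 GB = 1,000,000,000 bytes
4,785,074,604,081,152 / 1,000,000,000 = 4,785,074.604 GB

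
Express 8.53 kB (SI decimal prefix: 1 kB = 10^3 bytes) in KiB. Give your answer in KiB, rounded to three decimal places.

8.53 kB = 8.53 × 10^3 bytes = 8,530 bytes
1 KiB = 2^10 bytes = 1,024 bytes
8,530 / 1,024 = 8.330 KiB

8.330 KiB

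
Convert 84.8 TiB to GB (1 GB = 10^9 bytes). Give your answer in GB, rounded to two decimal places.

84.8 TiB × 1,099,511,627,776 bytes/TiB = 93,238,586,035,404.8 bytes
1 GB = 10^9 bytes = 1,000,000,000 bytes
93,238,586,035,404.8 / 1,000,000,000 = 93,238.59 GB

93,238.59 GB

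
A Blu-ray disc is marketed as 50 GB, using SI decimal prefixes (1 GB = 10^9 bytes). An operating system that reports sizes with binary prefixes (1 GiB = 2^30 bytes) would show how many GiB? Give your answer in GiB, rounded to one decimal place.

50 GB = 50 × 10^9 bytes = 50,000,000,000 bytes
1 GiB = 2^30 bytes = 1,073,741,824 bytes
50,000,000,000 / 1,073,741,824 = 46.6 GiB

46.6 GiB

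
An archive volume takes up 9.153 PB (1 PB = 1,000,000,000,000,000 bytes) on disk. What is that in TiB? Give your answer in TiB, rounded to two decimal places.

9.153 PB × 1,000,000,000,000,000 bytes/PB = 9,153,000,000,000,000 bytes
1 TiB = 2^40 bytes = 1,099,511,627,776 bytes
9,153,000,000,000,000 / 1,099,511,627,776 = 8,324.61 TiB

8,324.61 TiB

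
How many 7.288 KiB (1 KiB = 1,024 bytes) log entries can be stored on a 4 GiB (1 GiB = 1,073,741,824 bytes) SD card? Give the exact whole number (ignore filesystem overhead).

Capacity: 4 GiB = 4,294,967,296 bytes
Per item: 7.288 KiB = 7,462.912 bytes
⌊4,294,967,296 / 7,462.912⌋ = 575,508

575,508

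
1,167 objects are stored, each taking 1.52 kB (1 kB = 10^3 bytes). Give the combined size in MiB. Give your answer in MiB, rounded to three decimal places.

1.692 MiB

Total = 1,167 × 1.52 kB = 1773.84 kB
= 1773.84 × 1,000 bytes = 1,773,840 bytes
1 MiB = 1,048,576 bytes
1,773,840 / 1,048,576 = 1.692 MiB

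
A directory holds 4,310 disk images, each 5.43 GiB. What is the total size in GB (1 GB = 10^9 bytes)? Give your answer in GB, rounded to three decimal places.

25,129.102 GB

Total = 4,310 × 5.43 GiB = 23403.3 GiB
= 23403.3 × 1,073,741,824 bytes = 25,129,102,029,619.2 bytes
1 GB = 1,000,000,000 bytes
25,129,102,029,619.2 / 1,000,000,000 = 25,129.102 GB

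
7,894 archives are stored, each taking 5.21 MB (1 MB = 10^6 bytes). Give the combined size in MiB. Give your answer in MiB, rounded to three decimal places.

39,222.469 MiB

Total = 7,894 × 5.21 MB = 41127.74 MB
= 41127.74 × 1,000,000 bytes = 41,127,740,000 bytes
1 MiB = 1,048,576 bytes
41,127,740,000 / 1,048,576 = 39,222.469 MiB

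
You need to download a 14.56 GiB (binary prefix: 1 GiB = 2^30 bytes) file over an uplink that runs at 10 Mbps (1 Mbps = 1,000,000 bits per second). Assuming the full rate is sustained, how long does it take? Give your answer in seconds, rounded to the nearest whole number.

12,507 seconds

14.56 GiB = 15,633,680,957.44 bytes = 125,069,447,659.52 bits
10 Mbps = 10,000,000 bits/s
time = 125,069,447,659.52 / 10,000,000 = 12,507 s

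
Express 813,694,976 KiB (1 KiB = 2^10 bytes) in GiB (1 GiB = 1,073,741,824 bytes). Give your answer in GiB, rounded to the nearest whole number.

813,694,976 KiB = 813,694,976 × 2^10 bytes = 833,223,655,424 bytes
1 GiB = 2^30 bytes = 1,073,741,824 bytes
833,223,655,424 / 1,073,741,824 = 776 GiB

776 GiB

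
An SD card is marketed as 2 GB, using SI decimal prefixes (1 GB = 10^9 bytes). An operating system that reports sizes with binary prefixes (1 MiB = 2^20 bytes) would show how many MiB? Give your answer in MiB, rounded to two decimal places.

2 GB × 1,000,000,000 bytes/GB = 2,000,000,000 bytes
1 MiB = 1,048,576 bytes
2,000,000,000 / 1,048,576 = 1,907.35 MiB

1,907.35 MiB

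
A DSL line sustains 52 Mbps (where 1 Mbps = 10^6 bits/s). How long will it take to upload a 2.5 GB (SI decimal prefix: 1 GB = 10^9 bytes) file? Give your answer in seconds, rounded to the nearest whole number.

2.5 GB = 2,500,000,000 bytes = 20,000,000,000 bits
52 Mbps = 52,000,000 bits/s
time = 20,000,000,000 / 52,000,000 = 385 s

385 seconds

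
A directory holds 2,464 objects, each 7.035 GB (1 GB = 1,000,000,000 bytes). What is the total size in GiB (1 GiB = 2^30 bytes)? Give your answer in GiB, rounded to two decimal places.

16,143.77 GiB

Total = 2,464 × 7.035 GB = 17334.24 GB
= 17334.24 × 1,000,000,000 bytes = 17,334,240,000,000 bytes
1 GiB = 1,073,741,824 bytes
17,334,240,000,000 / 1,073,741,824 = 16,143.77 GiB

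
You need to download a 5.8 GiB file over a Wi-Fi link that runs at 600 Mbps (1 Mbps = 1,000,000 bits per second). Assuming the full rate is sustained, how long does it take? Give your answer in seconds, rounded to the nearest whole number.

5.8 GiB = 6,227,702,579.2 bytes = 49,821,620,633.6 bits
600 Mbps = 600,000,000 bits/s
time = 49,821,620,633.6 / 600,000,000 = 83 s

83 seconds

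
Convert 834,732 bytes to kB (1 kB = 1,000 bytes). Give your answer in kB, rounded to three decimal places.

834,732 bytes given.
1 kB = 1,000 bytes
834,732 / 1,000 = 834.732 kB

834.732 kB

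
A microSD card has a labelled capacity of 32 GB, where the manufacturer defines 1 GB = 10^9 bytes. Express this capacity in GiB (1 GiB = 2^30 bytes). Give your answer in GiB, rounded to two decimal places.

32 GB = 32 × 10^9 bytes = 32,000,000,000 bytes
1 GiB = 2^30 bytes = 1,073,741,824 bytes
32,000,000,000 / 1,073,741,824 = 29.80 GiB

29.80 GiB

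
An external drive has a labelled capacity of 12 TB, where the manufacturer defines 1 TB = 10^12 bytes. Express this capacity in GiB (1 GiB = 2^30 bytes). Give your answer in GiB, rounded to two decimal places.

12 TB = 12 × 10^12 bytes = 12,000,000,000,000 bytes
1 GiB = 1,073,741,824 bytes
12,000,000,000,000 / 1,073,741,824 = 11,175.87 GiB

11,175.87 GiB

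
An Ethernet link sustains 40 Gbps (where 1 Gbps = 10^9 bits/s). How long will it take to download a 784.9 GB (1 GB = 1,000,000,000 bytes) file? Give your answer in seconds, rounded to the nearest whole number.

784.9 GB = 784,900,000,000 bytes = 6,279,200,000,000 bits
40 Gbps = 40,000,000,000 bits/s
time = 6,279,200,000,000 / 40,000,000,000 = 157 s

157 seconds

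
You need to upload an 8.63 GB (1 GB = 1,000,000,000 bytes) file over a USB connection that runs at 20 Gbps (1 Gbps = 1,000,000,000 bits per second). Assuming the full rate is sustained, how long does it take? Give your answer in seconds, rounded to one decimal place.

8.63 GB = 8,630,000,000 bytes = 69,040,000,000 bits
20 Gbps = 20,000,000,000 bits/s
time = 69,040,000,000 / 20,000,000,000 = 3.5 s

3.5 seconds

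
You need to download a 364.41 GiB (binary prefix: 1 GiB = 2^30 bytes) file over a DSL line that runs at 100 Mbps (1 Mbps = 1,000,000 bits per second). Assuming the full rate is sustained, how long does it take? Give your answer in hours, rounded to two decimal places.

364.41 GiB = 391,282,258,083.84 bytes = 3,130,258,064,670.72 bits
100 Mbps = 100,000,000 bits/s
time = 3,130,258,064,670.72 / 100,000,000 = 31,302.5806 s
31,302.5806 s / 3600 = 8.70 hours

8.70 hours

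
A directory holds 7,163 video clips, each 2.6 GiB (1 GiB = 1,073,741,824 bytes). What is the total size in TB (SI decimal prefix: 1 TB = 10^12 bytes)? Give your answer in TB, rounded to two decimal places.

20.00 TB

Total = 7,163 × 2.6 GiB = 18623.8 GiB
= 18623.8 × 1,073,741,824 bytes = 19,997,152,981,811.2 bytes
1 TB = 1,000,000,000,000 bytes
19,997,152,981,811.2 / 1,000,000,000,000 = 20.00 TB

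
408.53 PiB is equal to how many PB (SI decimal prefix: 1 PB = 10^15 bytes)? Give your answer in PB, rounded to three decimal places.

459.964 PB

408.53 PiB = 408.53 × 2^50 bytes = 459,963,888,942,417,182.72 bytes
1 PB = 1,000,000,000,000,000 bytes
459,963,888,942,417,182.72 / 1,000,000,000,000,000 = 459.964 PB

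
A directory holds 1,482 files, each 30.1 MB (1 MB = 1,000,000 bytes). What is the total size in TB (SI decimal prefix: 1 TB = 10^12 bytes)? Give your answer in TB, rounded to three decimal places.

Total = 1,482 × 30.1 MB = 44608.2 MB
= 44608.2 × 1,000,000 bytes = 44,608,200,000 bytes
1 TB = 1,000,000,000,000 bytes
44,608,200,000 / 1,000,000,000,000 = 0.045 TB

0.045 TB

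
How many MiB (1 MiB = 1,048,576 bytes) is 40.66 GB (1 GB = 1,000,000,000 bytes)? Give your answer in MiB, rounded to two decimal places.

40.66 GB = 40.66 × 10^9 bytes = 40,660,000,000 bytes
1 MiB = 2^20 bytes = 1,048,576 bytes
40,660,000,000 / 1,048,576 = 38,776.40 MiB

38,776.40 MiB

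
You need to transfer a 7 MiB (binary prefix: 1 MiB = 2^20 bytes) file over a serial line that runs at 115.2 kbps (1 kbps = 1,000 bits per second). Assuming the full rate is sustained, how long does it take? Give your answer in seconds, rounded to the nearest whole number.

510 seconds

7 MiB = 7,340,032 bytes = 58,720,256 bits
115.2 kbps = 115,200 bits/s
time = 58,720,256 / 115,200 = 510 s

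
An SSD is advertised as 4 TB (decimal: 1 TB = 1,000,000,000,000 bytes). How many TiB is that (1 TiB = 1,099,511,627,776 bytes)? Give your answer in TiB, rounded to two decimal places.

3.64 TiB

4 TB = 4 × 10^12 bytes = 4,000,000,000,000 bytes
1 TiB = 2^40 bytes = 1,099,511,627,776 bytes
4,000,000,000,000 / 1,099,511,627,776 = 3.64 TiB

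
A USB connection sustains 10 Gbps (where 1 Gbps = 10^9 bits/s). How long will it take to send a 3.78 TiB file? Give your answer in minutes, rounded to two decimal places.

3.78 TiB = 4,156,153,952,993.28 bytes = 33,249,231,623,946.24 bits
10 Gbps = 10,000,000,000 bits/s
time = 33,249,231,623,946.24 / 10,000,000,000 = 3,324.923 s
3,324.923 s / 60 = 55.42 minutes

55.42 minutes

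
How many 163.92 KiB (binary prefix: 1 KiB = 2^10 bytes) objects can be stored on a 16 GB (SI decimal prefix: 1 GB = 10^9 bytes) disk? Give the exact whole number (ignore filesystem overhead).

Capacity: 16 GB = 16,000,000,000 bytes
Per item: 163.92 KiB = 167,854.08 bytes
⌊16,000,000,000 / 167,854.08⌋ = 95,320

95,320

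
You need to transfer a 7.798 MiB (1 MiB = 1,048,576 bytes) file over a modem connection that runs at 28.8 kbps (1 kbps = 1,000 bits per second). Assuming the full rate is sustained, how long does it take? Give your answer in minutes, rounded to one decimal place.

7.798 MiB = 8,176,795.648 bytes = 65,414,365.184 bits
28.8 kbps = 28,800 bits/s
time = 65,414,365.184 / 28,800 = 2,271.33 s
2,271.33 s / 60 = 37.9 minutes

37.9 minutes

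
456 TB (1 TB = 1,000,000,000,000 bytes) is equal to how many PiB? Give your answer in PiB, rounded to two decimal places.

456 TB × 1,000,000,000,000 bytes/TB = 456,000,000,000,000 bytes
1 PiB = 1,125,899,906,842,624 bytes
456,000,000,000,000 / 1,125,899,906,842,624 = 0.41 PiB

0.41 PiB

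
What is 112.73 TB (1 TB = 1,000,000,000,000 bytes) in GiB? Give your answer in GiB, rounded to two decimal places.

104,987.99 GiB

112.73 TB × 1,000,000,000,000 bytes/TB = 112,730,000,000,000 bytes
1 GiB = 1,073,741,824 bytes
112,730,000,000,000 / 1,073,741,824 = 104,987.99 GiB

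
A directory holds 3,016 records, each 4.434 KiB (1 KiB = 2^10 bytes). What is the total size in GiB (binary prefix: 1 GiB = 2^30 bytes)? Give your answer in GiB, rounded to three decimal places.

Total = 3,016 × 4.434 KiB = 13372.944 KiB
= 13372.944 × 1,024 bytes = 13,693,894.656 bytes
1 GiB = 1,073,741,824 bytes
13,693,894.656 / 1,073,741,824 = 0.013 GiB

0.013 GiB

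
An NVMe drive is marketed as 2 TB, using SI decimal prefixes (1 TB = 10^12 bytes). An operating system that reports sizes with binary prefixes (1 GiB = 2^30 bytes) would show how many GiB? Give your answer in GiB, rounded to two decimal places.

2 TB = 2 × 10^12 bytes = 2,000,000,000,000 bytes
1 GiB = 1,073,741,824 bytes
2,000,000,000,000 / 1,073,741,824 = 1,862.65 GiB

1,862.65 GiB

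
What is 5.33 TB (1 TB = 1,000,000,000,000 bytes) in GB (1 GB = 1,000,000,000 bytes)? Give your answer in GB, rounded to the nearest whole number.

5.33 TB = 5.33 × 10^12 bytes = 5,330,000,000,000 bytes
1 GB = 10^9 bytes = 1,000,000,000 bytes
5,330,000,000,000 / 1,000,000,000 = 5,330 GB

5,330 GB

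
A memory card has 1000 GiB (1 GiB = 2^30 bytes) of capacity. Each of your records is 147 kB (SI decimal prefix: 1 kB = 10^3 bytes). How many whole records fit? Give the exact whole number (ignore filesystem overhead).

7,304,366

Capacity: 1000 GiB = 1,073,741,824,000 bytes
Per item: 147 kB = 147,000 bytes
⌊1,073,741,824,000 / 147,000⌋ = 7,304,366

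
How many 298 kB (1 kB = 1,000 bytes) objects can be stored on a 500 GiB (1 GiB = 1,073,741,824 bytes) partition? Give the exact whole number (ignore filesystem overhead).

1,801,580

Capacity: 500 GiB = 536,870,912,000 bytes
Per item: 298 kB = 298,000 bytes
⌊536,870,912,000 / 298,000⌋ = 1,801,580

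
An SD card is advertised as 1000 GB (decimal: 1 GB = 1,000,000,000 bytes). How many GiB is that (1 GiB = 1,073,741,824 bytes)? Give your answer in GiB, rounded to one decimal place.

931.3 GiB

1000 GB = 1000 × 10^9 bytes = 1,000,000,000,000 bytes
1 GiB = 1,073,741,824 bytes
1,000,000,000,000 / 1,073,741,824 = 931.3 GiB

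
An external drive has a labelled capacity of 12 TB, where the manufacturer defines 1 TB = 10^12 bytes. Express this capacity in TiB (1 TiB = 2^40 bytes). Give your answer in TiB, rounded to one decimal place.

12 TB × 1,000,000,000,000 bytes/TB = 12,000,000,000,000 bytes
1 TiB = 2^40 bytes = 1,099,511,627,776 bytes
12,000,000,000,000 / 1,099,511,627,776 = 10.9 TiB

10.9 TiB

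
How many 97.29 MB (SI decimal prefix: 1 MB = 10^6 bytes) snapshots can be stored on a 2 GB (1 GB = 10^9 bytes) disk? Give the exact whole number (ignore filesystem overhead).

Capacity: 2 GB = 2,000,000,000 bytes
Per item: 97.29 MB = 97,290,000 bytes
⌊2,000,000,000 / 97,290,000⌋ = 20

20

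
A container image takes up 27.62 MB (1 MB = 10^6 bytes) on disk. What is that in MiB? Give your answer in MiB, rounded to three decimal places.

26.340 MiB

27.62 MB × 1,000,000 bytes/MB = 27,620,000 bytes
1 MiB = 1,048,576 bytes
27,620,000 / 1,048,576 = 26.340 MiB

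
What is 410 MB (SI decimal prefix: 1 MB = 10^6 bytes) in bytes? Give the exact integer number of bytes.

410,000,000 bytes

410 × 1,000,000 = 410,000,000 bytes  (1 MB = 10^6 bytes)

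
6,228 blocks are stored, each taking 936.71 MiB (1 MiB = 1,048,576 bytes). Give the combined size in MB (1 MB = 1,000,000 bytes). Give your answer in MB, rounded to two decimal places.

6,117,214.00 MB

Total = 6,228 × 936.71 MiB = 5833829.88 MiB
= 5833829.88 × 1,048,576 bytes = 6,117,214,000,250.88 bytes
1 MB = 1,000,000 bytes
6,117,214,000,250.88 / 1,000,000 = 6,117,214.00 MB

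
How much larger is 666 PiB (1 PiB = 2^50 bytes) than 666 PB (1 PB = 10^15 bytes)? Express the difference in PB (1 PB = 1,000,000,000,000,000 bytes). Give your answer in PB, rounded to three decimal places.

666 PiB = 666 × 1,125,899,906,842,624 = 749,849,337,957,187,584 bytes
666 PB = 666 × 1,000,000,000,000,000 = 666,000,000,000,000,000 bytes
difference = 83,849,337,957,187,584 bytes
83,849,337,957,187,584 / 1,000,000,000,000,000 = 83.849 PB

83.849 PB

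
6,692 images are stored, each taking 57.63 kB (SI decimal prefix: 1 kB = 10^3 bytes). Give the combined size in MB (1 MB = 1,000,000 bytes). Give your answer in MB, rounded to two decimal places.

Total = 6,692 × 57.63 kB = 385659.96 kB
= 385659.96 × 1,000 bytes = 385,659,960 bytes
1 MB = 1,000,000 bytes
385,659,960 / 1,000,000 = 385.66 MB

385.66 MB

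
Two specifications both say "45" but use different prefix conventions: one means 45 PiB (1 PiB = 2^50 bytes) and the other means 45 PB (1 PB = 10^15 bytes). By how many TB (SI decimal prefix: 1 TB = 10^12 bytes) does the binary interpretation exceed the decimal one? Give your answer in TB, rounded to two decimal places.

5,665.50 TB

45 PiB = 45 × 1,125,899,906,842,624 = 50,665,495,807,918,080 bytes
45 PB = 45 × 1,000,000,000,000,000 = 45,000,000,000,000,000 bytes
difference = 5,665,495,807,918,080 bytes
5,665,495,807,918,080 / 1,000,000,000,000 = 5,665.50 TB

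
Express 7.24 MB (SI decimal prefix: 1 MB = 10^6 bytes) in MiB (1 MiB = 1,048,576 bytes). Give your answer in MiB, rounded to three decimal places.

6.905 MiB

7.24 MB × 1,000,000 bytes/MB = 7,240,000 bytes
1 MiB = 1,048,576 bytes
7,240,000 / 1,048,576 = 6.905 MiB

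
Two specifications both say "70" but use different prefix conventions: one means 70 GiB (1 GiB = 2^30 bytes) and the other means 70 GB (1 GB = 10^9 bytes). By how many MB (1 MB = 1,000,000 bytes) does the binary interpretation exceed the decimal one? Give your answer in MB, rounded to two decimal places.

5,161.93 MB

70 GiB = 70 × 1,073,741,824 = 75,161,927,680 bytes
70 GB = 70 × 1,000,000,000 = 70,000,000,000 bytes
difference = 5,161,927,680 bytes
5,161,927,680 / 1,000,000 = 5,161.93 MB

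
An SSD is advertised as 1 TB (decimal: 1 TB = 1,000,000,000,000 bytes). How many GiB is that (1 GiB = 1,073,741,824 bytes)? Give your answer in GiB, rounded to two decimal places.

1 TB = 1 × 10^12 bytes = 1,000,000,000,000 bytes
1 GiB = 1,073,741,824 bytes
1,000,000,000,000 / 1,073,741,824 = 931.32 GiB

931.32 GiB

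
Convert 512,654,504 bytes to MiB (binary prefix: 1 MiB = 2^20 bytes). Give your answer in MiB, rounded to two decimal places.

488.91 MiB

512,654,504 bytes given.
1 MiB = 2^20 bytes = 1,048,576 bytes
512,654,504 / 1,048,576 = 488.91 MiB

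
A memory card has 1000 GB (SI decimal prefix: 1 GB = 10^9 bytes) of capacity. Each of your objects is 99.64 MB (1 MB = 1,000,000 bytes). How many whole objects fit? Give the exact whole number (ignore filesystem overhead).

Capacity: 1000 GB = 1,000,000,000,000 bytes
Per item: 99.64 MB = 99,640,000 bytes
⌊1,000,000,000,000 / 99,640,000⌋ = 10,036

10,036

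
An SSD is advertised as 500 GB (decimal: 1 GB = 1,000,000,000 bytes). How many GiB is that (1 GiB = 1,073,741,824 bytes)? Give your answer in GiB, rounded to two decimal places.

500 GB = 500 × 10^9 bytes = 500,000,000,000 bytes
1 GiB = 2^30 bytes = 1,073,741,824 bytes
500,000,000,000 / 1,073,741,824 = 465.66 GiB

465.66 GiB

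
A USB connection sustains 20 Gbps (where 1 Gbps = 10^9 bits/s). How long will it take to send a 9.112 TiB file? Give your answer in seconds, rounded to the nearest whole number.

9.112 TiB = 10,018,749,952,294.912 bytes = 80,149,999,618,359.296 bits
20 Gbps = 20,000,000,000 bits/s
time = 80,149,999,618,359.296 / 20,000,000,000 = 4,007 s

4,007 seconds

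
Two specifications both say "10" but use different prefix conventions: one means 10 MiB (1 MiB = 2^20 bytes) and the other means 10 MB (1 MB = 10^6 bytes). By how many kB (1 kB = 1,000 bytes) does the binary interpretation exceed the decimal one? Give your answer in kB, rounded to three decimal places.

485.760 kB

10 MiB = 10 × 1,048,576 = 10,485,760 bytes
10 MB = 10 × 1,000,000 = 10,000,000 bytes
difference = 485,760 bytes
485,760 / 1,000 = 485.760 kB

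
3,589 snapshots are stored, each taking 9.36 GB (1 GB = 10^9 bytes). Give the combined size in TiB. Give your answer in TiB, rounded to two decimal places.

30.55 TiB

Total = 3,589 × 9.36 GB = 33593.04 GB
= 33593.04 × 1,000,000,000 bytes = 33,593,040,000,000 bytes
1 TiB = 1,099,511,627,776 bytes
33,593,040,000,000 / 1,099,511,627,776 = 30.55 TiB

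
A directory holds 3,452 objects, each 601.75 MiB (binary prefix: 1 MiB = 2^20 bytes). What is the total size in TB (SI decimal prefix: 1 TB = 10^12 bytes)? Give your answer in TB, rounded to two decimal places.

Total = 3,452 × 601.75 MiB = 2,077,241 MiB
= 2,077,241 × 1,048,576 bytes = 2,178,145,058,816 bytes
1 TB = 1,000,000,000,000 bytes
2,178,145,058,816 / 1,000,000,000,000 = 2.18 TB

2.18 TB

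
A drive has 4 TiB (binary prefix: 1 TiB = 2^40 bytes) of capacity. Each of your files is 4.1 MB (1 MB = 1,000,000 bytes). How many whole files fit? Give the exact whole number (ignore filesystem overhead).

1,072,694

Capacity: 4 TiB = 4,398,046,511,104 bytes
Per item: 4.1 MB = 4,100,000 bytes
⌊4,398,046,511,104 / 4,100,000⌋ = 1,072,694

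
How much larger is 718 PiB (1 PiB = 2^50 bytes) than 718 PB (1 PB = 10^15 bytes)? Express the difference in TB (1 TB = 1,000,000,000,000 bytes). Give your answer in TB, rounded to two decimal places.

718 PiB = 718 × 1,125,899,906,842,624 = 808,396,133,113,004,032 bytes
718 PB = 718 × 1,000,000,000,000,000 = 718,000,000,000,000,000 bytes
difference = 90,396,133,113,004,032 bytes
90,396,133,113,004,032 / 1,000,000,000,000 = 90,396.13 TB

90,396.13 TB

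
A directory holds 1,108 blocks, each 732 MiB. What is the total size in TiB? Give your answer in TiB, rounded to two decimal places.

Total = 1,108 × 732 MiB = 811,056 MiB
= 811,056 × 1,048,576 bytes = 850,453,856,256 bytes
1 TiB = 1,099,511,627,776 bytes
850,453,856,256 / 1,099,511,627,776 = 0.77 TiB

0.77 TiB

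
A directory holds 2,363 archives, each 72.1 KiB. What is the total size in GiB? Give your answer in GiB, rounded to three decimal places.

Total = 2,363 × 72.1 KiB = 170372.3 KiB
= 170372.3 × 1,024 bytes = 174,461,235.2 bytes
1 GiB = 1,073,741,824 bytes
174,461,235.2 / 1,073,741,824 = 0.162 GiB

0.162 GiB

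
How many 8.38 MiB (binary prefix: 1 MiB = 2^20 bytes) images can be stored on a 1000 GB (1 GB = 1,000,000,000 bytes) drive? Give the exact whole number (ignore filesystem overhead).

113,803

Capacity: 1000 GB = 1,000,000,000,000 bytes
Per item: 8.38 MiB = 8,787,066.88 bytes
⌊1,000,000,000,000 / 8,787,066.88⌋ = 113,803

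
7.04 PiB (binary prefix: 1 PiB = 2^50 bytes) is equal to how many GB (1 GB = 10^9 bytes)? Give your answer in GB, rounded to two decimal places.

7,926,335.34 GB

7.04 PiB × 1,125,899,906,842,624 bytes/PiB = 7,926,335,344,172,072.96 bytes
1 GB = 10^9 bytes = 1,000,000,000 bytes
7,926,335,344,172,072.96 / 1,000,000,000 = 7,926,335.34 GB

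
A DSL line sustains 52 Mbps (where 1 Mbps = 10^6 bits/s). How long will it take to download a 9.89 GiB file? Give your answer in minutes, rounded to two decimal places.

27.23 minutes

9.89 GiB = 10,619,306,639.36 bytes = 84,954,453,114.88 bits
52 Mbps = 52,000,000 bits/s
time = 84,954,453,114.88 / 52,000,000 = 1,633.739 s
1,633.739 s / 60 = 27.23 minutes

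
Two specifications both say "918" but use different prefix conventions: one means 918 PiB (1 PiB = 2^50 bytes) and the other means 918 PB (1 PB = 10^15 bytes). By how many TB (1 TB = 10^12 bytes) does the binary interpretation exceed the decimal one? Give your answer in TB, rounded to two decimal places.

918 PiB = 918 × 1,125,899,906,842,624 = 1,033,576,114,481,528,832 bytes
918 PB = 918 × 1,000,000,000,000,000 = 918,000,000,000,000,000 bytes
difference = 115,576,114,481,528,832 bytes
115,576,114,481,528,832 / 1,000,000,000,000 = 115,576.11 TB

115,576.11 TB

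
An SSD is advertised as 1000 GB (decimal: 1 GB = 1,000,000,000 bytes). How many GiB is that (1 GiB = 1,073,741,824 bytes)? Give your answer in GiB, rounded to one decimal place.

1000 GB × 1,000,000,000 bytes/GB = 1,000,000,000,000 bytes
1 GiB = 2^30 bytes = 1,073,741,824 bytes
1,000,000,000,000 / 1,073,741,824 = 931.3 GiB

931.3 GiB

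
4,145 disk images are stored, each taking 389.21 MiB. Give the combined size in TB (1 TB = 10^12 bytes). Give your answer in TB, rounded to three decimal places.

Total = 4,145 × 389.21 MiB = 1613275.45 MiB
= 1613275.45 × 1,048,576 bytes = 1,691,641,918,259.2 bytes
1 TB = 1,000,000,000,000 bytes
1,691,641,918,259.2 / 1,000,000,000,000 = 1.692 TB

1.692 TB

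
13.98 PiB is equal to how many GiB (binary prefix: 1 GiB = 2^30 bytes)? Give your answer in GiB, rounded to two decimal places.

13.98 PiB × 1,125,899,906,842,624 bytes/PiB = 15,740,080,697,659,883.52 bytes
1 GiB = 1,073,741,824 bytes
15,740,080,697,659,883.52 / 1,073,741,824 = 14,659,092.48 GiB

14,659,092.48 GiB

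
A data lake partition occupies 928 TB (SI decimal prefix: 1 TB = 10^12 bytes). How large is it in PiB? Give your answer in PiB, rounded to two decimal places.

928 TB × 1,000,000,000,000 bytes/TB = 928,000,000,000,000 bytes
1 PiB = 1,125,899,906,842,624 bytes
928,000,000,000,000 / 1,125,899,906,842,624 = 0.82 PiB

0.82 PiB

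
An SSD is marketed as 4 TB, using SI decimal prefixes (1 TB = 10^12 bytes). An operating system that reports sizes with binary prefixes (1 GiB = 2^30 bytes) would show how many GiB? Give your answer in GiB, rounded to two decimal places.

4 TB = 4 × 10^12 bytes = 4,000,000,000,000 bytes
1 GiB = 1,073,741,824 bytes
4,000,000,000,000 / 1,073,741,824 = 3,725.29 GiB

3,725.29 GiB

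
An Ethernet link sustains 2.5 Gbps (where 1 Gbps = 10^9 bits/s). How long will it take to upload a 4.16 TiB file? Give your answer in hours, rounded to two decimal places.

4.16 TiB = 4,573,968,371,548.16 bytes = 36,591,746,972,385.28 bits
2.5 Gbps = 2,500,000,000 bits/s
time = 36,591,746,972,385.28 / 2,500,000,000 = 14,636.6988 s
14,636.6988 s / 3600 = 4.07 hours

4.07 hours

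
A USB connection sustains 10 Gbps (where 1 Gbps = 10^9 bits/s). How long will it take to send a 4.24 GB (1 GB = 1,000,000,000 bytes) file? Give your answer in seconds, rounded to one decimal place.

4.24 GB = 4,240,000,000 bytes = 33,920,000,000 bits
10 Gbps = 10,000,000,000 bits/s
time = 33,920,000,000 / 10,000,000,000 = 3.4 s

3.4 seconds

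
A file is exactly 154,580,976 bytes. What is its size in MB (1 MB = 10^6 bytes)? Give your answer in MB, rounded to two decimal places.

154,580,976 bytes given.
1 MB = 10^6 bytes = 1,000,000 bytes
154,580,976 / 1,000,000 = 154.58 MB

154.58 MB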